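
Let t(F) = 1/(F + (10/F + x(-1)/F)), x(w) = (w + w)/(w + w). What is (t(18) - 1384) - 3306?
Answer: -1571132/335 ≈ -4689.9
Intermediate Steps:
x(w) = 1 (x(w) = (2*w)/((2*w)) = (2*w)*(1/(2*w)) = 1)
t(F) = 1/(F + 11/F) (t(F) = 1/(F + (10/F + 1/F)) = 1/(F + 11/F))
(t(18) - 1384) - 3306 = (18/(11 + 18**2) - 1384) - 3306 = (18/(11 + 324) - 1384) - 3306 = (18/335 - 1384) - 3306 = -463622/335 - 3306 = -1571132/335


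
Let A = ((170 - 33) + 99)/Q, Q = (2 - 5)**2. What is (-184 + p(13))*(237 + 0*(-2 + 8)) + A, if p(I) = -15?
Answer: -424231/9 ≈ -47137.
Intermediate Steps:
Q = 9 (Q = (-3)**2 = 9)
A = 236/9 (A = ((170 - 33) + 99)/9 = (137 + 99)*(1/9) = 236*(1/9) = 236/9 ≈ 26.222)
(-184 + p(13))*(237 + 0*(-2 + 8)) + A = (-184 - 15)*(237 + 0*(-2 + 8)) + 236/9 = -199*(237 + 0*6) + 236/9 = -199*(237 + 0) + 236/9 = -199*237 + 236/9 = -47163 + 236/9 = -424231/9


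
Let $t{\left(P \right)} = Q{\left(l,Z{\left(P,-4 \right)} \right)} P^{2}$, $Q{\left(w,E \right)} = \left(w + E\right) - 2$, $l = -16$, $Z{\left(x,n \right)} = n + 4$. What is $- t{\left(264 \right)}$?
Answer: $1254528$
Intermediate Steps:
$Z{\left(x,n \right)} = 4 + n$
$Q{\left(w,E \right)} = -2 + E + w$ ($Q{\left(w,E \right)} = \left(E + w\right) - 2 = -2 + E + w$)
$t{\left(P \right)} = - 18 P^{2}$ ($t{\left(P \right)} = \left(-2 + \left(4 - 4\right) - 16\right) P^{2} = \left(-2 + 0 - 16\right) P^{2} = - 18 P^{2}$)
$- t{\left(264 \right)} = - \left(-18\right) 264^{2} = - \left(-18\right) 69696 = \left(-1\right) \left(-1254528\right) = 1254528$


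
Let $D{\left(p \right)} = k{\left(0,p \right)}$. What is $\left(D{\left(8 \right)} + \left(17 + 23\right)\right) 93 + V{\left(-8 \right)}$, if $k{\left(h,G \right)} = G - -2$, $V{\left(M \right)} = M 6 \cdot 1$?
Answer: $4602$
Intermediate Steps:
$V{\left(M \right)} = 6 M$ ($V{\left(M \right)} = 6 M 1 = 6 M$)
$k{\left(h,G \right)} = 2 + G$ ($k{\left(h,G \right)} = G + 2 = 2 + G$)
$D{\left(p \right)} = 2 + p$
$\left(D{\left(8 \right)} + \left(17 + 23\right)\right) 93 + V{\left(-8 \right)} = \left(\left(2 + 8\right) + \left(17 + 23\right)\right) 93 + 6 \left(-8\right) = \left(10 + 40\right) 93 - 48 = 50 \cdot 93 - 48 = 4650 - 48 = 4602$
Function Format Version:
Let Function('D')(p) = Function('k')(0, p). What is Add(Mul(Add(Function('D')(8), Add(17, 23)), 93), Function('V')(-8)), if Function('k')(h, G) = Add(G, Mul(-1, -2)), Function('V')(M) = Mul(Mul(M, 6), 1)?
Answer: 4602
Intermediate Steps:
Function('V')(M) = Mul(6, M) (Function('V')(M) = Mul(Mul(6, M), 1) = Mul(6, M))
Function('k')(h, G) = Add(2, G) (Function('k')(h, G) = Add(G, 2) = Add(2, G))
Function('D')(p) = Add(2, p)
Add(Mul(Add(Function('D')(8), Add(17, 23)), 93), Function('V')(-8)) = Add(Mul(Add(Add(2, 8), Add(17, 23)), 93), Mul(6, -8)) = Add(Mul(Add(10, 40), 93), -48) = Add(Mul(50, 93), -48) = Add(4650, -48) = 4602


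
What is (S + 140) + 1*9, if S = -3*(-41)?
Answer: 272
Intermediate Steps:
S = 123
(S + 140) + 1*9 = (123 + 140) + 1*9 = 263 + 9 = 272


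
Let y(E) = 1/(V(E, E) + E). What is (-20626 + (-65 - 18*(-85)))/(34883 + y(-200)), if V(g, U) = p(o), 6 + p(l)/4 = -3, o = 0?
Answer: -1507332/2744129 ≈ -0.54929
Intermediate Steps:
p(l) = -36 (p(l) = -24 + 4*(-3) = -24 - 12 = -36)
V(g, U) = -36
y(E) = 1/(-36 + E)
(-20626 + (-65 - 18*(-85)))/(34883 + y(-200)) = (-20626 + (-65 - 18*(-85)))/(34883 + 1/(-36 - 200)) = (-20626 + (-65 + 1530))/(34883 + 1/(-236)) = (-20626 + 1465)/(34883 - 1/236) = -19161/8232387/236 = -19161*236/8232387 = -1507332/2744129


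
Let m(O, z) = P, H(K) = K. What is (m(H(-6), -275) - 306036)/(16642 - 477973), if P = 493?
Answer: 305543/461331 ≈ 0.66231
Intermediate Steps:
m(O, z) = 493
(m(H(-6), -275) - 306036)/(16642 - 477973) = (493 - 306036)/(16642 - 477973) = -305543/(-461331) = -305543*(-1/461331) = 305543/461331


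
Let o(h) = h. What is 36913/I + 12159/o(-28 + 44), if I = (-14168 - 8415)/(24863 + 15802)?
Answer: -23742487623/361328 ≈ -65709.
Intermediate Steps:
I = -22583/40665 ≈ -0.55534
36913/I + 12159/o(-28 + 44) = 36913/(-22583/40665) + 12159/(-28 + 44) = 36913*(-40665/22583) + 12159/16 = -1501067145/22583 + 12159*(1/16) = -1501067145/22583 + 12159/16 = -23742487623/361328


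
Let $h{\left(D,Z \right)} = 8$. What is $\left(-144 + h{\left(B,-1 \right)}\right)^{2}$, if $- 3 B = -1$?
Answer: $18496$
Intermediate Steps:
$B = \frac{1}{3}$ ($B = \left(- \frac{1}{3}\right) \left(-1\right) = \frac{1}{3} \approx 0.33333$)
$\left(-144 + h{\left(B,-1 \right)}\right)^{2} = \left(-144 + 8\right)^{2} = \left(-136\right)^{2} = 18496$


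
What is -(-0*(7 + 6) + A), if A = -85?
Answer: 85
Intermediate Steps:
-(-0*(7 + 6) + A) = -(-0*(7 + 6) - 85) = -(-0*13 - 85) = -(-74*0 - 85) = -(0 - 85) = -1*(-85) = 85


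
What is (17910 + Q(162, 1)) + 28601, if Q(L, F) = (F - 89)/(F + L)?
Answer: 7581205/163 ≈ 46510.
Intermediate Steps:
Q(L, F) = (-89 + F)/(F + L)
(17910 + Q(162, 1)) + 28601 = (17910 + (-89 + 1)/(1 + 162)) + 28601 = (17910 - 88/163) + 28601 = 2919242/163 + 28601 = 7581205/163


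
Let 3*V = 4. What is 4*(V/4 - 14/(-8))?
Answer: 25/3 ≈ 8.3333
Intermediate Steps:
V = 4/3 (V = (⅓)*4 = 4/3 ≈ 1.3333)
4*(V/4 - 14/(-8)) = 4*((4/3)/4 - 14/(-8)) = 4*((4/3)*(¼) - 14*(-⅛)) = 4*(⅓ + 7/4) = 4*(25/12) = 25/3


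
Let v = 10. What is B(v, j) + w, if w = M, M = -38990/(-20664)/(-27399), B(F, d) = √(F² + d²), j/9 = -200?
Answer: -2785/40440924 + 10*√32401 ≈ 1800.0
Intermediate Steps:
j = -1800 (j = 9*(-200) = -1800)
M = -2785/40440924 (M = -38990*(-1/20664)*(-1/27399) = (2785/1476)*(-1/27399) = -2785/40440924 ≈ -6.8866e-5)
w = -2785/40440924 ≈ -6.8866e-5
B(v, j) + w = √(10² + (-1800)²) - 2785/40440924 = √(100 + 3240000) - 2785/40440924 = √3240100 - 2785/40440924 = 10*√32401 - 2785/40440924 = -2785/40440924 + 10*√32401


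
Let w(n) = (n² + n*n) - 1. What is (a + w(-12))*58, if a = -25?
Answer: 15196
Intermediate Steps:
w(n) = -1 + 2*n² (w(n) = (n² + n²) - 1 = 2*n² - 1 = -1 + 2*n²)
(a + w(-12))*58 = (-25 + (-1 + 2*(-12)²))*58 = (-25 + (-1 + 2*144))*58 = (-25 + (-1 + 288))*58 = (-25 + 287)*58 = 262*58 = 15196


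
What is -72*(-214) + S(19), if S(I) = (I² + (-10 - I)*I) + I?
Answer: 15237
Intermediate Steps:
S(I) = I + I² + I*(-10 - I) (S(I) = (I² + I*(-10 - I)) + I = I + I² + I*(-10 - I))
-72*(-214) + S(19) = -72*(-214) - 9*19 = 15408 - 171 = 15237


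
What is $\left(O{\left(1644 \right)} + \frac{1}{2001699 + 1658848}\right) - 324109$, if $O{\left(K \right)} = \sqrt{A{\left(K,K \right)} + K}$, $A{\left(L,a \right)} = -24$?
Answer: $- \frac{1186416227622}{3660547} + 18 \sqrt{5} \approx -3.2407 \cdot 10^{5}$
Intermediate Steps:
$O{\left(K \right)} = \sqrt{-24 + K}$
$\left(O{\left(1644 \right)} + \frac{1}{2001699 + 1658848}\right) - 324109 = \left(\sqrt{-24 + 1644} + \frac{1}{2001699 + 1658848}\right) - 324109 = \left(\sqrt{1620} + \frac{1}{3660547}\right) - 324109 = \left(18 \sqrt{5} + \frac{1}{3660547}\right) - 324109 = \left(\frac{1}{3660547} + 18 \sqrt{5}\right) - 324109 = - \frac{1186416227622}{3660547} + 18 \sqrt{5}$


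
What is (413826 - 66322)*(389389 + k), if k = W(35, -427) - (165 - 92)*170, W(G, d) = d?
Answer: 130853326208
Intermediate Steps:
k = -12837 (k = -427 - (165 - 92)*170 = -427 - 73*170 = -427 - 1*12410 = -427 - 12410 = -12837)
(413826 - 66322)*(389389 + k) = (413826 - 66322)*(389389 - 12837) = 347504*376552 = 130853326208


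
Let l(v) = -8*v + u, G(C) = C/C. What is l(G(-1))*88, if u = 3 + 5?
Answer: 0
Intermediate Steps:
u = 8
G(C) = 1
l(v) = 8 - 8*v (l(v) = -8*v + 8 = 8 - 8*v)
l(G(-1))*88 = (8 - 8*1)*88 = (8 - 8)*88 = 0*88 = 0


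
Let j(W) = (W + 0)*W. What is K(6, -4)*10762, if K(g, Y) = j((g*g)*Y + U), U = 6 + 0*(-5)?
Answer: 204951528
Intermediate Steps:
U = 6 (U = 6 + 0 = 6)
j(W) = W² (j(W) = W*W = W²)
K(g, Y) = (6 + Y*g²)² (K(g, Y) = ((g*g)*Y + 6)² = (g²*Y + 6)² = (Y*g² + 6)² = (6 + Y*g²)²)
K(6, -4)*10762 = (6 - 4*6²)²*10762 = (6 - 4*36)²*10762 = (6 - 144)²*10762 = (-138)²*10762 = 19044*10762 = 204951528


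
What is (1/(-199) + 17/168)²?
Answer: 10336225/1117698624 ≈ 0.0092478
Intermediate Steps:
(1/(-199) + 17/168)² = (-1/199 + 17*(1/168))² = (-1/199 + 17/168)² = (3215/33432)² = 10336225/1117698624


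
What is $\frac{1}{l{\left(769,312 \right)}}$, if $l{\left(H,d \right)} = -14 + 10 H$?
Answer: $\frac{1}{7676} \approx 0.00013028$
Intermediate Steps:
$\frac{1}{l{\left(769,312 \right)}} = \frac{1}{-14 + 10 \cdot 769} = \frac{1}{-14 + 7690} = \frac{1}{7676}$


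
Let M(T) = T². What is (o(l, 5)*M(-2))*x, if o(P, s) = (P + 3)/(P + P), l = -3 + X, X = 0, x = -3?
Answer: 0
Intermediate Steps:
l = -3 (l = -3 + 0 = -3)
o(P, s) = (3 + P)/(2*P) (o(P, s) = (3 + P)/((2*P)) = (3 + P)*(1/(2*P)) = (3 + P)/(2*P))
(o(l, 5)*M(-2))*x = (((½)*(3 - 3)/(-3))*(-2)²)*(-3) = (((½)*(-⅓)*0)*4)*(-3) = (0*4)*(-3) = 0*(-3) = 0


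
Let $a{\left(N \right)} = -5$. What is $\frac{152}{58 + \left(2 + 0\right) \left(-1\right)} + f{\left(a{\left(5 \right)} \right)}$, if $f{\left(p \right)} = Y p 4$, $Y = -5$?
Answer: $\frac{719}{7} \approx 102.71$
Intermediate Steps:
$f{\left(p \right)} = - 20 p$ ($f{\left(p \right)} = - 5 p 4 = - 20 p$)
$\frac{152}{58 + \left(2 + 0\right) \left(-1\right)} + f{\left(a{\left(5 \right)} \right)} = \frac{152}{58 + \left(2 + 0\right) \left(-1\right)} - -100 = \frac{152}{58 + 2 \left(-1\right)} + 100 = \frac{152}{58 - 2} + 100 = \frac{152}{56} + 100 = 152 \cdot \frac{1}{56} + 100 = \frac{19}{7} + 100 = \frac{719}{7}$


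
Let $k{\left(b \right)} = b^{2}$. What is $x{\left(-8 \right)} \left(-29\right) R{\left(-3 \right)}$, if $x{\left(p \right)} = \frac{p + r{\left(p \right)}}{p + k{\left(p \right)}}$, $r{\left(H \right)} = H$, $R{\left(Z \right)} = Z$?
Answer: $- \frac{174}{7} \approx -24.857$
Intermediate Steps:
$x{\left(p \right)} = \frac{2 p}{p + p^{2}}$ ($x{\left(p \right)} = \frac{p + p}{p + p^{2}} = \frac{2 p}{p + p^{2}}$)
$x{\left(-8 \right)} \left(-29\right) R{\left(-3 \right)} = \frac{2}{1 - 8} \left(-29\right) \left(-3\right) = \frac{2}{-7} \left(-29\right) \left(-3\right) = 2 \left(- \frac{1}{7}\right) \left(-29\right) \left(-3\right) = \left(- \frac{2}{7}\right) \left(-29\right) \left(-3\right) = \frac{58}{7} \left(-3\right) = - \frac{174}{7}$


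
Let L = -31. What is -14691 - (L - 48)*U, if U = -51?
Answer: -18720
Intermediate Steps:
-14691 - (L - 48)*U = -14691 - (-31 - 48)*(-51) = -14691 - (-79)*(-51) = -14691 - 1*4029 = -14691 - 4029 = -18720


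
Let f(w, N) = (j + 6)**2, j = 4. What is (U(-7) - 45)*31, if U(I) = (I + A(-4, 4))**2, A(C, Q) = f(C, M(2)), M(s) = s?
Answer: 266724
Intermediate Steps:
f(w, N) = 100 (f(w, N) = (4 + 6)**2 = 10**2 = 100)
A(C, Q) = 100
U(I) = (100 + I)**2 (U(I) = (I + 100)**2 = (100 + I)**2)
(U(-7) - 45)*31 = ((100 - 7)**2 - 45)*31 = (93**2 - 45)*31 = (8649 - 45)*31 = 8604*31 = 266724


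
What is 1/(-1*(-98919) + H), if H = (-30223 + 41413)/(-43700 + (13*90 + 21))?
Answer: 42509/4204936581 ≈ 1.0109e-5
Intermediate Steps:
H = -11190/42509 (H = 11190/(-43700 + (1170 + 21)) = 11190/(-43700 + 1191) = 11190/(-42509) = 11190*(-1/42509) = -11190/42509 ≈ -0.26324)
1/(-1*(-98919) + H) = 1/(-1*(-98919) - 11190/42509) = 1/(98919 - 11190/42509) = 1/(4204936581/42509) = 42509/4204936581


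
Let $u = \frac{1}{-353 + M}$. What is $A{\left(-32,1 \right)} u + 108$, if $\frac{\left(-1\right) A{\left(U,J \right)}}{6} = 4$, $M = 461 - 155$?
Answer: $\frac{5100}{47} \approx 108.51$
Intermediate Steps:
$M = 306$
$u = - \frac{1}{47}$ ($u = \frac{1}{-353 + 306} = \frac{1}{-47} = - \frac{1}{47} \approx -0.021277$)
$A{\left(U,J \right)} = -24$ ($A{\left(U,J \right)} = \left(-6\right) 4 = -24$)
$A{\left(-32,1 \right)} u + 108 = \left(-24\right) \left(- \frac{1}{47}\right) + 108 = \frac{24}{47} + 108 = \frac{5100}{47}$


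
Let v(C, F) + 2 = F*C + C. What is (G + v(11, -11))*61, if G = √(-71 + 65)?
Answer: -6832 + 61*I*√6 ≈ -6832.0 + 149.42*I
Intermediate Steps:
v(C, F) = -2 + C + C*F (v(C, F) = -2 + (F*C + C) = -2 + (C*F + C) = -2 + (C + C*F) = -2 + C + C*F)
G = I*√6 (G = √(-6) = I*√6 ≈ 2.4495*I)
(G + v(11, -11))*61 = (I*√6 + (-2 + 11 + 11*(-11)))*61 = (I*√6 + (-2 + 11 - 121))*61 = (I*√6 - 112)*61 = (-112 + I*√6)*61 = -6832 + 61*I*√6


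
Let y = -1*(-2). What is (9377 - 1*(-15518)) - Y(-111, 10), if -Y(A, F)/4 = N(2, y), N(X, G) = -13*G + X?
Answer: 24799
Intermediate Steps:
y = 2
N(X, G) = X - 13*G
Y(A, F) = 96 (Y(A, F) = -4*(2 - 13*2) = -4*(2 - 26) = -4*(-24) = 96)
(9377 - 1*(-15518)) - Y(-111, 10) = (9377 - 1*(-15518)) - 1*96 = (9377 + 15518) - 96 = 24895 - 96 = 24799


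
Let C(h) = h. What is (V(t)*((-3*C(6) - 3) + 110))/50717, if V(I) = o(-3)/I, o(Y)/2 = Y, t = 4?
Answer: -267/101434 ≈ -0.0026323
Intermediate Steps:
o(Y) = 2*Y
V(I) = -6/I (V(I) = (2*(-3))/I = -6/I)
(V(t)*((-3*C(6) - 3) + 110))/50717 = ((-6/4)*((-3*6 - 3) + 110))/50717 = ((-6*1/4)*((-18 - 3) + 110))*(1/50717) = -3*(-21 + 110)/2*(1/50717) = -3/2*89*(1/50717) = -267/2*1/50717 = -267/101434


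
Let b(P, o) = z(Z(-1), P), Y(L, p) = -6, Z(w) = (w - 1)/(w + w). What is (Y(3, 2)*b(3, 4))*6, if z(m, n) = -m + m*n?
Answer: -72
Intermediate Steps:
Z(w) = (-1 + w)/(2*w) (Z(w) = (-1 + w)/((2*w)) = (-1 + w)*(1/(2*w)) = (-1 + w)/(2*w))
b(P, o) = -1 + P (b(P, o) = ((½)*(-1 - 1)/(-1))*(-1 + P) = ((½)*(-1)*(-2))*(-1 + P) = 1*(-1 + P) = -1 + P)
(Y(3, 2)*b(3, 4))*6 = -6*(-1 + 3)*6 = -6*2*6 = -12*6 = -72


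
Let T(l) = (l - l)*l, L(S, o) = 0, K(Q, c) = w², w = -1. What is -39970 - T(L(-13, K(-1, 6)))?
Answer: -39970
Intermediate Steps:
K(Q, c) = 1 (K(Q, c) = (-1)² = 1)
T(l) = 0 (T(l) = 0*l = 0)
-39970 - T(L(-13, K(-1, 6))) = -39970 - 1*0 = -39970 + 0 = -39970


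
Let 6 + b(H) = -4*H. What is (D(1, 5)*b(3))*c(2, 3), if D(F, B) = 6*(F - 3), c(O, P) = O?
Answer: 432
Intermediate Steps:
b(H) = -6 - 4*H
D(F, B) = -18 + 6*F (D(F, B) = 6*(-3 + F) = -18 + 6*F)
(D(1, 5)*b(3))*c(2, 3) = ((-18 + 6*1)*(-6 - 4*3))*2 = ((-18 + 6)*(-6 - 12))*2 = -12*(-18)*2 = 216*2 = 432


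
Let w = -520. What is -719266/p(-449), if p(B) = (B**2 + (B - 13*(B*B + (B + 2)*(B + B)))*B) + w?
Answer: -719266/3520154541 ≈ -0.00020433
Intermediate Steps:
p(B) = -520 + B**2 + B*(B - 13*B**2 - 26*B*(2 + B)) (p(B) = (B**2 + (B - 13*(B*B + (B + 2)*(B + B)))*B) - 520 = (B**2 + (B - 13*(B**2 + (2 + B)*(2*B)))*B) - 520 = (B**2 + (B - 13*(B**2 + 2*B*(2 + B)))*B) - 520 = (B**2 + (B + (-13*B**2 - 26*B*(2 + B)))*B) - 520 = (B**2 + (B - 13*B**2 - 26*B*(2 + B))*B) - 520 = (B**2 + B*(B - 13*B**2 - 26*B*(2 + B))) - 520 = -520 + B**2 + B*(B - 13*B**2 - 26*B*(2 + B)))
-719266/p(-449) = -719266/(-520 - 50*(-449)**2 - 39*(-449)**3) = -719266/(-520 - 50*201601 - 39*(-90518849)) = -719266/(-520 - 10080050 + 3530235111) = -719266/3520154541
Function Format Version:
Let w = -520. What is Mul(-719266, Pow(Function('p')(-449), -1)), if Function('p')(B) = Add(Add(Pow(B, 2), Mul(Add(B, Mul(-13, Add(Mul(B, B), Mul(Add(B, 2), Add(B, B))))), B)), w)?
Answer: Rational(-719266, 3520154541) ≈ -0.00020433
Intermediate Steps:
Function('p')(B) = Add(-520, Pow(B, 2), Mul(B, Add(B, Mul(-13, Pow(B, 2)), Mul(-26, B, Add(2, B))))) (Function('p')(B) = Add(Add(Pow(B, 2), Mul(Add(B, Mul(-13, Add(Mul(B, B), Mul(Add(B, 2), Add(B, B))))), B)), -520) = Add(Add(Pow(B, 2), Mul(Add(B, Mul(-13, Add(Pow(B, 2), Mul(Add(2, B), Mul(2, B))))), B)), -520) = Add(Add(Pow(B, 2), Mul(Add(B, Mul(-13, Add(Pow(B, 2), Mul(2, B, Add(2, B))))), B)), -520) = Add(Add(Pow(B, 2), Mul(Add(B, Add(Mul(-13, Pow(B, 2)), Mul(-26, B, Add(2, B)))), B)), -520) = Add(Add(Pow(B, 2), Mul(Add(B, Mul(-13, Pow(B, 2)), Mul(-26, B, Add(2, B))), B)), -520) = Add(Add(Pow(B, 2), Mul(B, Add(B, Mul(-13, Pow(B, 2)), Mul(-26, B, Add(2, B))))), -520) = Add(-520, Pow(B, 2), Mul(B, Add(B, Mul(-13, Pow(B, 2)), Mul(-26, B, Add(2, B))))))
Mul(-719266, Pow(Function('p')(-449), -1)) = Mul(-719266, Pow(Add(-520, Mul(-50, Pow(-449, 2)), Mul(-39, Pow(-449, 3))), -1)) = Mul(-719266, Pow(Add(-520, Mul(-50, 201601), Mul(-39, -90518849)), -1)) = Mul(-719266, Pow(Add(-520, -10080050, 3530235111), -1)) = Mul(-719266, Pow(3520154541, -1)) = Mul(-719266, Rational(1, 3520154541)) = Rational(-719266, 3520154541)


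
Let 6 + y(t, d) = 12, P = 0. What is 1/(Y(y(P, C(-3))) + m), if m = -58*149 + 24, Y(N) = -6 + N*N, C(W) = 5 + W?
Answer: -1/8588 ≈ -0.00011644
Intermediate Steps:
y(t, d) = 6 (y(t, d) = -6 + 12 = 6)
Y(N) = -6 + N²
m = -8618 (m = -8642 + 24 = -8618)
1/(Y(y(P, C(-3))) + m) = 1/((-6 + 6²) - 8618) = 1/((-6 + 36) - 8618) = 1/(30 - 8618) = 1/(-8588) = -1/8588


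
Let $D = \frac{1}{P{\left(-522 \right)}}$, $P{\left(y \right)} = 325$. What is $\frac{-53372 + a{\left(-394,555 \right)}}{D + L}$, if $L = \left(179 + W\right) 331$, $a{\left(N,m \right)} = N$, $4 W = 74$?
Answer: $- \frac{34947900}{42492127} \approx -0.82246$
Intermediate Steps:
$W = \frac{37}{2}$ ($W = \frac{1}{4} \cdot 74 = \frac{37}{2} \approx 18.5$)
$L = \frac{130745}{2}$ ($L = \left(179 + \frac{37}{2}\right) 331 = \frac{395}{2} \cdot 331 = \frac{130745}{2} \approx 65373.0$)
$D = \frac{1}{325} \approx 0.0030769$
$\frac{-53372 + a{\left(-394,555 \right)}}{D + L} = \frac{-53372 - 394}{\frac{1}{325} + \frac{130745}{2}} = - \frac{53766}{\frac{42492127}{650}} = \left(-53766\right) \frac{650}{42492127} = - \frac{34947900}{42492127}$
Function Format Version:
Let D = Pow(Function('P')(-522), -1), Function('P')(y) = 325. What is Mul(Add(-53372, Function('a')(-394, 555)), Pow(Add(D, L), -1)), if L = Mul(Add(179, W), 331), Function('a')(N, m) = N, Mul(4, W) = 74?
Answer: Rational(-34947900, 42492127) ≈ -0.82246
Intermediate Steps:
W = Rational(37, 2) (W = Mul(Rational(1, 4), 74) = Rational(37, 2) ≈ 18.500)
L = Rational(130745, 2) (L = Mul(Add(179, Rational(37, 2)), 331) = Mul(Rational(395, 2), 331) = Rational(130745, 2) ≈ 65373.)
D = Rational(1, 325) (D = Pow(325, -1) = Rational(1, 325) ≈ 0.0030769)
Mul(Add(-53372, Function('a')(-394, 555)), Pow(Add(D, L), -1)) = Mul(Add(-53372, -394), Pow(Add(Rational(1, 325), Rational(130745, 2)), -1)) = Mul(-53766, Pow(Rational(42492127, 650), -1)) = Mul(-53766, Rational(650, 42492127)) = Rational(-34947900, 42492127)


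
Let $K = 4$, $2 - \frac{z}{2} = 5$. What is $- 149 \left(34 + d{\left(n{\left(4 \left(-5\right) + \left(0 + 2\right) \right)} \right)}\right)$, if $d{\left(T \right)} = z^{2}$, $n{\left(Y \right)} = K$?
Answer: $-10430$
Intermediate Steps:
$z = -6$ ($z = 4 - 10 = -6$)
$n{\left(Y \right)} = 4$
$d{\left(T \right)} = 36$ ($d{\left(T \right)} = \left(-6\right)^{2} = 36$)
$- 149 \left(34 + d{\left(n{\left(4 \left(-5\right) + \left(0 + 2\right) \right)} \right)}\right) = - 149 \left(34 + 36\right) = \left(-149\right) 70 = -10430$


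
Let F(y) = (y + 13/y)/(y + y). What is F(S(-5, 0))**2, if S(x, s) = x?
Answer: 361/625 ≈ 0.57760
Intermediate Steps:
F(y) = (y + 13/y)/(2*y) (F(y) = (y + 13/y)/((2*y)) = (y + 13/y)*(1/(2*y)) = (y + 13/y)/(2*y))
F(S(-5, 0))**2 = ((1/2)*(13 + (-5)**2)/(-5)**2)**2 = ((1/2)*(1/25)*(13 + 25))**2 = ((1/2)*(1/25)*38)**2 = (19/25)**2 = 361/625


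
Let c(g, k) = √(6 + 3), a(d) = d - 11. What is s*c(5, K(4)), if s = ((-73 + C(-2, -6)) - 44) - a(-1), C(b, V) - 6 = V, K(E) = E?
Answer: -315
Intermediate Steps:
a(d) = -11 + d
c(g, k) = 3 (c(g, k) = √9 = 3)
C(b, V) = 6 + V
s = -105 (s = ((-73 + (6 - 6)) - 44) - (-11 - 1) = ((-73 + 0) - 44) - 1*(-12) = (-73 - 44) + 12 = -117 + 12 = -105)
s*c(5, K(4)) = -105*3 = -315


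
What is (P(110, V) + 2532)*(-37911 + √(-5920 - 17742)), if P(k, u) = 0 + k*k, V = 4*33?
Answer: -554713752 + 14632*I*√23662 ≈ -5.5471e+8 + 2.2508e+6*I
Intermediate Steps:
V = 132
P(k, u) = k² (P(k, u) = 0 + k² = k²)
(P(110, V) + 2532)*(-37911 + √(-5920 - 17742)) = (110² + 2532)*(-37911 + √(-5920 - 17742)) = (12100 + 2532)*(-37911 + √(-23662)) = 14632*(-37911 + I*√23662) = -554713752 + 14632*I*√23662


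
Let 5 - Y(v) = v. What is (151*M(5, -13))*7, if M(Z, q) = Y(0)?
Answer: 5285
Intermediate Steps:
Y(v) = 5 - v
M(Z, q) = 5 (M(Z, q) = 5 - 1*0 = 5 + 0 = 5)
(151*M(5, -13))*7 = (151*5)*7 = 755*7 = 5285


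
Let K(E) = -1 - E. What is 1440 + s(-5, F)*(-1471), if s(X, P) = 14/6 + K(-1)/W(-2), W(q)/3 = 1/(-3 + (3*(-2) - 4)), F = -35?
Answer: -5977/3 ≈ -1992.3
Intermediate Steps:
W(q) = -3/13 (W(q) = 3/(-3 + (3*(-2) - 4)) = 3/(-3 + (-6 - 4)) = 3/(-3 - 10) = 3/(-13) = 3*(-1/13) = -3/13)
s(X, P) = 7/3 (s(X, P) = 14/6 + (-1 - 1*(-1))/(-3/13) = 14*(⅙) + (-1 + 1)*(-13/3) = 7/3 + 0*(-13/3) = 7/3 + 0 = 7/3)
1440 + s(-5, F)*(-1471) = 1440 + (7/3)*(-1471) = 1440 - 10297/3 = -5977/3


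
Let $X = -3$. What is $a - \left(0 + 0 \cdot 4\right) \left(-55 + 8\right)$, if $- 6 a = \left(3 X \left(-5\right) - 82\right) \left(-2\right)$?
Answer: $- \frac{37}{3} \approx -12.333$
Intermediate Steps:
$a = - \frac{37}{3}$ ($a = - \frac{\left(3 \left(-3\right) \left(-5\right) - 82\right) \left(-2\right)}{6} = - \frac{\left(\left(-9\right) \left(-5\right) - 82\right) \left(-2\right)}{6} = - \frac{\left(45 - 82\right) \left(-2\right)}{6} = - \frac{\left(-37\right) \left(-2\right)}{6} = \left(- \frac{1}{6}\right) 74 = - \frac{37}{3} \approx -12.333$)
$a - \left(0 + 0 \cdot 4\right) \left(-55 + 8\right) = - \frac{37}{3} - \left(0 + 0 \cdot 4\right) \left(-55 + 8\right) = - \frac{37}{3} - \left(0 + 0\right) \left(-47\right) = - \frac{37}{3} - 0 \left(-47\right) = - \frac{37}{3} - 0 = - \frac{37}{3} + 0 = - \frac{37}{3}$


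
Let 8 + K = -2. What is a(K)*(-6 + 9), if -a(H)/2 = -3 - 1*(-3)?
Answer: 0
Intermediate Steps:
K = -10 (K = -8 - 2 = -10)
a(H) = 0 (a(H) = -2*(-3 - 1*(-3)) = -2*(-3 + 3) = -2*0 = 0)
a(K)*(-6 + 9) = 0*(-6 + 9) = 0*3 = 0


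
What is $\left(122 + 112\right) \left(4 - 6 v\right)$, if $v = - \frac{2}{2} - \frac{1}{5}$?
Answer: $\frac{13104}{5} \approx 2620.8$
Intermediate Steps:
$v = - \frac{6}{5}$ ($v = \left(-2\right) \frac{1}{2} - \frac{1}{5} = -1 - \frac{1}{5} = - \frac{6}{5} \approx -1.2$)
$\left(122 + 112\right) \left(4 - 6 v\right) = \left(122 + 112\right) \left(4 - - \frac{36}{5}\right) = 234 \left(4 + \frac{36}{5}\right) = 234 \cdot \frac{56}{5} = \frac{13104}{5}$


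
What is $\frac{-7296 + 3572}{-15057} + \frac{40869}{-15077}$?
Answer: $- \frac{79888255}{32430627} \approx -2.4634$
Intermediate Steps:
$\frac{-7296 + 3572}{-15057} + \frac{40869}{-15077} = \left(-3724\right) \left(- \frac{1}{15057}\right) + 40869 \left(- \frac{1}{15077}\right) = \frac{532}{2151} - \frac{40869}{15077} = - \frac{79888255}{32430627}$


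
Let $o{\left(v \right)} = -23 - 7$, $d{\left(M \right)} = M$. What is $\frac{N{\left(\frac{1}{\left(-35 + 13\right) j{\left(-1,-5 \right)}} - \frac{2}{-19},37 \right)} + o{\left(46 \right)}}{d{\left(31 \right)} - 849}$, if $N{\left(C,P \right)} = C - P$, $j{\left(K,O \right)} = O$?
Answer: $\frac{139791}{1709620} \approx 0.081767$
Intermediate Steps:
$o{\left(v \right)} = -30$ ($o{\left(v \right)} = -23 - 7 = -30$)
$\frac{N{\left(\frac{1}{\left(-35 + 13\right) j{\left(-1,-5 \right)}} - \frac{2}{-19},37 \right)} + o{\left(46 \right)}}{d{\left(31 \right)} - 849} = \frac{\left(\left(\frac{1}{\left(-35 + 13\right) \left(-5\right)} - \frac{2}{-19}\right) - 37\right) - 30}{31 - 849} = \frac{\left(\left(\frac{1}{-22} \left(- \frac{1}{5}\right) - - \frac{2}{19}\right) - 37\right) - 30}{-818} = \left(\left(\left(\left(- \frac{1}{22}\right) \left(- \frac{1}{5}\right) + \frac{2}{19}\right) - 37\right) - 30\right) \left(- \frac{1}{818}\right) = \left(\left(\left(\frac{1}{110} + \frac{2}{19}\right) - 37\right) - 30\right) \left(- \frac{1}{818}\right) = \left(\left(\frac{239}{2090} - 37\right) - 30\right) \left(- \frac{1}{818}\right) = \left(- \frac{77091}{2090} - 30\right) \left(- \frac{1}{818}\right) = \left(- \frac{139791}{2090}\right) \left(- \frac{1}{818}\right) = \frac{139791}{1709620}$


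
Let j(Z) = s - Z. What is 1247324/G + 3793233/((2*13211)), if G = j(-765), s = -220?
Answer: 35024106713/14399990 ≈ 2432.2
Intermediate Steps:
j(Z) = -220 - Z
G = 545 (G = -220 - 1*(-765) = -220 + 765 = 545)
1247324/G + 3793233/((2*13211)) = 1247324/545 + 3793233/((2*13211)) = 1247324*(1/545) + 3793233/26422 = 1247324/545 + 3793233*(1/26422) = 1247324/545 + 3793233/26422 = 35024106713/14399990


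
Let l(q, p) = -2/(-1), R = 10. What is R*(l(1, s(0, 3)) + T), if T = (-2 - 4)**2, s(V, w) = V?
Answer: 380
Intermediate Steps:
T = 36 (T = (-6)**2 = 36)
l(q, p) = 2 (l(q, p) = -2*(-1) = 2)
R*(l(1, s(0, 3)) + T) = 10*(2 + 36) = 10*38 = 380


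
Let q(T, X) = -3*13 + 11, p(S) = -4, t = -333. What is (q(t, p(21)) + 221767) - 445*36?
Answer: 205719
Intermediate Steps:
q(T, X) = -28 (q(T, X) = -39 + 11 = -28)
(q(t, p(21)) + 221767) - 445*36 = (-28 + 221767) - 445*36 = 221739 - 16020 = 205719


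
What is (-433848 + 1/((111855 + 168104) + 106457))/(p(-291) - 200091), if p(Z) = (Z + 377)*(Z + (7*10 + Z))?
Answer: 167645808767/94333033168 ≈ 1.7772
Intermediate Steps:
p(Z) = (70 + 2*Z)*(377 + Z) (p(Z) = (377 + Z)*(Z + (70 + Z)) = (377 + Z)*(70 + 2*Z) = (70 + 2*Z)*(377 + Z))
(-433848 + 1/((111855 + 168104) + 106457))/(p(-291) - 200091) = (-433848 + 1/((111855 + 168104) + 106457))/((26390 + 2*(-291)² + 824*(-291)) - 200091) = (-433848 + 1/(279959 + 106457))/((26390 + 2*84681 - 239784) - 200091) = (-433848 + 1/386416)/((26390 + 169362 - 239784) - 200091) = (-433848 + 1/386416)/(-44032 - 200091) = -167645808767/386416/(-244123) = -167645808767/386416*(-1/244123) = 167645808767/94333033168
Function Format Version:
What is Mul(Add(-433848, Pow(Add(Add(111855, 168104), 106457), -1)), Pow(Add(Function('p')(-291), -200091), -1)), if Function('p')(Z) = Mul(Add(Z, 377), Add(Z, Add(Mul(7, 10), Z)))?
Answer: Rational(167645808767, 94333033168) ≈ 1.7772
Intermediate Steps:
Function('p')(Z) = Mul(Add(70, Mul(2, Z)), Add(377, Z)) (Function('p')(Z) = Mul(Add(377, Z), Add(Z, Add(70, Z))) = Mul(Add(377, Z), Add(70, Mul(2, Z))) = Mul(Add(70, Mul(2, Z)), Add(377, Z)))
Mul(Add(-433848, Pow(Add(Add(111855, 168104), 106457), -1)), Pow(Add(Function('p')(-291), -200091), -1)) = Mul(Add(-433848, Pow(Add(Add(111855, 168104), 106457), -1)), Pow(Add(Add(26390, Mul(2, Pow(-291, 2)), Mul(824, -291)), -200091), -1)) = Mul(Add(-433848, Pow(Add(279959, 106457), -1)), Pow(Add(Add(26390, Mul(2, 84681), -239784), -200091), -1)) = Mul(Add(-433848, Pow(386416, -1)), Pow(Add(Add(26390, 169362, -239784), -200091), -1)) = Mul(Add(-433848, Rational(1, 386416)), Pow(Add(-44032, -200091), -1)) = Mul(Rational(-167645808767, 386416), Pow(-244123, -1)) = Mul(Rational(-167645808767, 386416), Rational(-1, 244123)) = Rational(167645808767, 94333033168)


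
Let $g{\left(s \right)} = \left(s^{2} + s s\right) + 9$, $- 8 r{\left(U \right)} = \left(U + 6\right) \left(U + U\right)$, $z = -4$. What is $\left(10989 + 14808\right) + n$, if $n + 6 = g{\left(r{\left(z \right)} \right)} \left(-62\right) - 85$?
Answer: $24652$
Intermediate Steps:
$r{\left(U \right)} = - \frac{U \left(6 + U\right)}{4}$ ($r{\left(U \right)} = - \frac{\left(U + 6\right) \left(U + U\right)}{8} = - \frac{\left(6 + U\right) 2 U}{8} = - \frac{2 U \left(6 + U\right)}{8} = - \frac{U \left(6 + U\right)}{4}$)
$g{\left(s \right)} = 9 + 2 s^{2}$ ($g{\left(s \right)} = \left(s^{2} + s^{2}\right) + 9 = 2 s^{2} + 9 = 9 + 2 s^{2}$)
$n = -1145$ ($n = -6 + \left(\left(9 + 2 \left(\left(- \frac{1}{4}\right) \left(-4\right) \left(6 - 4\right)\right)^{2}\right) \left(-62\right) - 85\right) = -6 + \left(\left(9 + 2 \left(\left(- \frac{1}{4}\right) \left(-4\right) 2\right)^{2}\right) \left(-62\right) - 85\right) = -6 + \left(\left(9 + 2 \cdot 2^{2}\right) \left(-62\right) - 85\right) = -6 + \left(\left(9 + 2 \cdot 4\right) \left(-62\right) - 85\right) = -6 + \left(\left(9 + 8\right) \left(-62\right) - 85\right) = -6 + \left(17 \left(-62\right) - 85\right) = -6 - 1139 = -1145$)
$\left(10989 + 14808\right) + n = \left(10989 + 14808\right) - 1145 = 25797 - 1145 = 24652$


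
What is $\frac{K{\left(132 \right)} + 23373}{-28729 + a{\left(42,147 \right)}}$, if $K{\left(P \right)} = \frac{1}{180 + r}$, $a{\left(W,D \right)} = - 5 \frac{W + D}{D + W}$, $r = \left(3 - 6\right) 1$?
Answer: $- \frac{2068511}{2542959} \approx -0.81343$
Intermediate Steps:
$r = -3$ ($r = \left(-3\right) 1 = -3$)
$a{\left(W,D \right)} = -5$ ($a{\left(W,D \right)} = - 5 \frac{D + W}{D + W} = \left(-5\right) 1 = -5$)
$K{\left(P \right)} = \frac{1}{177}$ ($K{\left(P \right)} = \frac{1}{180 - 3} = \frac{1}{177}$)
$\frac{K{\left(132 \right)} + 23373}{-28729 + a{\left(42,147 \right)}} = \frac{\frac{1}{177} + 23373}{-28729 - 5} = \frac{4137022}{177 \left(-28734\right)} = \frac{4137022}{177} \left(- \frac{1}{28734}\right) = - \frac{2068511}{2542959}$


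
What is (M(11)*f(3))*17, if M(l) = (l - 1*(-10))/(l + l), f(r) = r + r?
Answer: 1071/11 ≈ 97.364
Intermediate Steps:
f(r) = 2*r
M(l) = (10 + l)/(2*l) (M(l) = (l + 10)/((2*l)) = (10 + l)*(1/(2*l)) = (10 + l)/(2*l))
(M(11)*f(3))*17 = (((½)*(10 + 11)/11)*(2*3))*17 = (((½)*(1/11)*21)*6)*17 = ((21/22)*6)*17 = (63/11)*17 = 1071/11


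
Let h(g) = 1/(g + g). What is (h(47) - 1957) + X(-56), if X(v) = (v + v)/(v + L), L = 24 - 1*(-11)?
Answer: -550367/282 ≈ -1951.7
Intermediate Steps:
L = 35 (L = 24 + 11 = 35)
X(v) = 2*v/(35 + v) (X(v) = (v + v)/(v + 35) = (2*v)/(35 + v) = 2*v/(35 + v))
h(g) = 1/(2*g)
(h(47) - 1957) + X(-56) = ((1/2)/47 - 1957) + 2*(-56)/(35 - 56) = ((1/2)*(1/47) - 1957) + 2*(-56)/(-21) = (1/94 - 1957) + 2*(-56)*(-1/21) = -183957/94 + 16/3 = -550367/282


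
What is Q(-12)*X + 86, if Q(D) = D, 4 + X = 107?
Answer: -1150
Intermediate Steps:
X = 103 (X = -4 + 107 = 103)
Q(-12)*X + 86 = -12*103 + 86 = -1236 + 86 = -1150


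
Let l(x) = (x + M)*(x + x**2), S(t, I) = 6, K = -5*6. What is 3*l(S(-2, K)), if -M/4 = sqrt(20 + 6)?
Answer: 756 - 504*sqrt(26) ≈ -1813.9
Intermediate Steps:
K = -30
M = -4*sqrt(26) (M = -4*sqrt(20 + 6) = -4*sqrt(26) ≈ -20.396)
l(x) = (x + x**2)*(x - 4*sqrt(26)) (l(x) = (x - 4*sqrt(26))*(x + x**2) = (x + x**2)*(x - 4*sqrt(26)))
3*l(S(-2, K)) = 3*(6*(6 + 6**2 - 4*sqrt(26) - 4*6*sqrt(26))) = 3*(6*(6 + 36 - 4*sqrt(26) - 24*sqrt(26))) = 3*(6*(42 - 28*sqrt(26))) = 3*(252 - 168*sqrt(26)) = 756 - 504*sqrt(26)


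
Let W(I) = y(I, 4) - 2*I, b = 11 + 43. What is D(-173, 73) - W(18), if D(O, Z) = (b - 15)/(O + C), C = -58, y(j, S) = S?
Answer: 2451/77 ≈ 31.831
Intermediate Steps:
b = 54
W(I) = 4 - 2*I
D(O, Z) = 39/(-58 + O) (D(O, Z) = (54 - 15)/(O - 58) = 39/(-58 + O))
D(-173, 73) - W(18) = 39/(-58 - 173) - (4 - 2*18) = 39/(-231) - (4 - 36) = 39*(-1/231) - 1*(-32) = -13/77 + 32 = 2451/77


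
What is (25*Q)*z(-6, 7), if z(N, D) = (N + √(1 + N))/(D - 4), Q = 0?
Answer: 0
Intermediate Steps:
z(N, D) = (N + √(1 + N))/(-4 + D)
(25*Q)*z(-6, 7) = (25*0)*((-6 + √(1 - 6))/(-4 + 7)) = 0*((-6 + √(-5))/3) = 0*((-6 + I*√5)/3) = 0*(-2 + I*√5/3) = 0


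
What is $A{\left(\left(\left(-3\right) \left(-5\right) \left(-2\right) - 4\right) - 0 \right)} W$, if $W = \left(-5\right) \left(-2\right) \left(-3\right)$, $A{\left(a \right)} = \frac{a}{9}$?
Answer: $\frac{340}{3} \approx 113.33$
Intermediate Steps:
$A{\left(a \right)} = \frac{a}{9}$
$W = -30$ ($W = 10 \left(-3\right) = -30$)
$A{\left(\left(\left(-3\right) \left(-5\right) \left(-2\right) - 4\right) - 0 \right)} W = \frac{\left(\left(-3\right) \left(-5\right) \left(-2\right) - 4\right) - 0}{9} \left(-30\right) = \frac{\left(15 \left(-2\right) - 4\right) + 0}{9} \left(-30\right) = \frac{\left(-30 - 4\right) + 0}{9} \left(-30\right) = \frac{-34 + 0}{9} \left(-30\right) = \frac{1}{9} \left(-34\right) \left(-30\right) = \left(- \frac{34}{9}\right) \left(-30\right) = \frac{340}{3}$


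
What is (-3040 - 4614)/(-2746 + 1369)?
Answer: 7654/1377 ≈ 5.5585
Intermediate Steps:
(-3040 - 4614)/(-2746 + 1369) = -7654/(-1377) = -7654*(-1/1377) = 7654/1377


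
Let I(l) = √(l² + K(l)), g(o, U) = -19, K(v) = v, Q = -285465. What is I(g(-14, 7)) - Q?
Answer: 285465 + 3*√38 ≈ 2.8548e+5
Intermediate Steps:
I(l) = √(l + l²) (I(l) = √(l² + l) = √(l + l²))
I(g(-14, 7)) - Q = √(-19*(1 - 19)) - 1*(-285465) = √(-19*(-18)) + 285465 = √342 + 285465 = 3*√38 + 285465 = 285465 + 3*√38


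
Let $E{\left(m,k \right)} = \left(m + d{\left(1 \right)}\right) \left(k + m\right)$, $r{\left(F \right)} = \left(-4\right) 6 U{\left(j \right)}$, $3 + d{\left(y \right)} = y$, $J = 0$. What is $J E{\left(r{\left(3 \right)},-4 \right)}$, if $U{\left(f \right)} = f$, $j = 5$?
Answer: $0$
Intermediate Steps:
$d{\left(y \right)} = -3 + y$
$r{\left(F \right)} = -120$ ($r{\left(F \right)} = \left(-4\right) 6 \cdot 5 = \left(-24\right) 5 = -120$)
$E{\left(m,k \right)} = \left(-2 + m\right) \left(k + m\right)$ ($E{\left(m,k \right)} = \left(m + \left(-3 + 1\right)\right) \left(k + m\right) = \left(m - 2\right) \left(k + m\right) = \left(-2 + m\right) \left(k + m\right)$)
$J E{\left(r{\left(3 \right)},-4 \right)} = 0 \left(\left(-120\right)^{2} - -8 - -240 - -480\right) = 0 \left(14400 + 8 + 240 + 480\right) = 0 \cdot 15128 = 0$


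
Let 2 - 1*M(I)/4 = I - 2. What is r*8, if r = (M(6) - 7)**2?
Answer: 1800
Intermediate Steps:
M(I) = 16 - 4*I (M(I) = 8 - 4*(I - 2) = 8 - 4*(-2 + I) = 8 + (8 - 4*I) = 16 - 4*I)
r = 225 (r = ((16 - 4*6) - 7)**2 = ((16 - 24) - 7)**2 = (-8 - 7)**2 = (-15)**2 = 225)
r*8 = 225*8 = 1800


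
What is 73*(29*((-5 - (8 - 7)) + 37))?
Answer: 65627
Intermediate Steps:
73*(29*((-5 - (8 - 7)) + 37)) = 73*(29*((-5 - 1*1) + 37)) = 73*(29*((-5 - 1) + 37)) = 73*(29*(-6 + 37)) = 73*(29*31) = 73*899 = 65627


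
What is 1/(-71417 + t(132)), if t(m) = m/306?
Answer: -51/3642245 ≈ -1.4002e-5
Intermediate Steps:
t(m) = m/306 (t(m) = m*(1/306) = m/306)
1/(-71417 + t(132)) = 1/(-71417 + (1/306)*132) = 1/(-71417 + 22/51) = 1/(-3642245/51) = -51/3642245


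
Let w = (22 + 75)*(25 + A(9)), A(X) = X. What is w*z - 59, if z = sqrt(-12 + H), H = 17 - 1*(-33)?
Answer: -59 + 3298*sqrt(38) ≈ 20271.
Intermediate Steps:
H = 50 (H = 17 + 33 = 50)
z = sqrt(38) (z = sqrt(-12 + 50) = sqrt(38) ≈ 6.1644)
w = 3298 (w = (22 + 75)*(25 + 9) = 97*34 = 3298)
w*z - 59 = 3298*sqrt(38) - 59 = -59 + 3298*sqrt(38)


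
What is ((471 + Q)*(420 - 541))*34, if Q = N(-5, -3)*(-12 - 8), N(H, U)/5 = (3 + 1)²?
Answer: 4644706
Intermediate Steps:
N(H, U) = 80 (N(H, U) = 5*(3 + 1)² = 5*4² = 5*16 = 80)
Q = -1600 (Q = 80*(-12 - 8) = 80*(-20) = -1600)
((471 + Q)*(420 - 541))*34 = ((471 - 1600)*(420 - 541))*34 = -1129*(-121)*34 = 136609*34 = 4644706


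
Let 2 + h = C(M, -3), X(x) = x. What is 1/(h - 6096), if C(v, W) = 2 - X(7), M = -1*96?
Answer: -1/6103 ≈ -0.00016385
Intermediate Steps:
M = -96
C(v, W) = -5 (C(v, W) = 2 - 1*7 = 2 - 7 = -5)
h = -7 (h = -2 - 5 = -7)
1/(h - 6096) = 1/(-7 - 6096) = 1/(-6103) = -1/6103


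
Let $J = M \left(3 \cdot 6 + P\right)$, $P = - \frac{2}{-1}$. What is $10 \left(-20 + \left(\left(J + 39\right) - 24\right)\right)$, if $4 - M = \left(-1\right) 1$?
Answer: $950$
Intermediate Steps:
$M = 5$ ($M = 4 - \left(-1\right) 1 = 4 - -1 = 4 + 1 = 5$)
$P = 2$ ($P = \left(-2\right) \left(-1\right) = 2$)
$J = 100$ ($J = 5 \left(3 \cdot 6 + 2\right) = 5 \left(18 + 2\right) = 5 \cdot 20 = 100$)
$10 \left(-20 + \left(\left(J + 39\right) - 24\right)\right) = 10 \left(-20 + \left(\left(100 + 39\right) - 24\right)\right) = 10 \left(-20 + \left(139 - 24\right)\right) = 10 \left(-20 + 115\right) = 10 \cdot 95 = 950$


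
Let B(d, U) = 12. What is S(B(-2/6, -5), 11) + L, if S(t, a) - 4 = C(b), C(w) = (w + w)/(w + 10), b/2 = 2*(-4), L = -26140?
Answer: -78392/3 ≈ -26131.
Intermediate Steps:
b = -16 (b = 2*(2*(-4)) = 2*(-8) = -16)
C(w) = 2*w/(10 + w) (C(w) = (2*w)/(10 + w) = 2*w/(10 + w))
S(t, a) = 28/3 (S(t, a) = 4 + 2*(-16)/(10 - 16) = 4 + 2*(-16)/(-6) = 4 + 2*(-16)*(-⅙) = 4 + 16/3 = 28/3)
S(B(-2/6, -5), 11) + L = 28/3 - 26140 = -78392/3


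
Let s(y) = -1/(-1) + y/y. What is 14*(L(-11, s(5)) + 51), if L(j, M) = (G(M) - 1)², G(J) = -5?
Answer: 1218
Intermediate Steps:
s(y) = 2 (s(y) = -1*(-1) + 1 = 1 + 1 = 2)
L(j, M) = 36 (L(j, M) = (-5 - 1)² = (-6)² = 36)
14*(L(-11, s(5)) + 51) = 14*(36 + 51) = 14*87 = 1218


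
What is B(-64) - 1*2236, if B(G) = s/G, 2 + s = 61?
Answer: -143163/64 ≈ -2236.9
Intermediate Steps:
s = 59 (s = -2 + 61 = 59)
B(G) = 59/G
B(-64) - 1*2236 = 59/(-64) - 1*2236 = 59*(-1/64) - 2236 = -59/64 - 2236 = -143163/64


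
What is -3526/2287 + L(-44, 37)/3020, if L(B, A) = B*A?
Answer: -3592939/1726685 ≈ -2.0808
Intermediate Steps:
L(B, A) = A*B
-3526/2287 + L(-44, 37)/3020 = -3526/2287 + (37*(-44))/3020 = -3526*1/2287 - 1628*1/3020 = -3526/2287 - 407/755 = -3592939/1726685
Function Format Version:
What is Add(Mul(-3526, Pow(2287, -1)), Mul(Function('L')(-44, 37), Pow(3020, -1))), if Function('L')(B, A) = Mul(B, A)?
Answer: Rational(-3592939, 1726685) ≈ -2.0808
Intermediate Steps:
Function('L')(B, A) = Mul(A, B)
Add(Mul(-3526, Pow(2287, -1)), Mul(Function('L')(-44, 37), Pow(3020, -1))) = Add(Mul(-3526, Pow(2287, -1)), Mul(Mul(37, -44), Pow(3020, -1))) = Add(Mul(-3526, Rational(1, 2287)), Mul(-1628, Rational(1, 3020))) = Add(Rational(-3526, 2287), Rational(-407, 755)) = Rational(-3592939, 1726685)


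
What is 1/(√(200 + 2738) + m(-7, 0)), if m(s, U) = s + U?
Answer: 7/2889 + √2938/2889 ≈ 0.021185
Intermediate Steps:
m(s, U) = U + s
1/(√(200 + 2738) + m(-7, 0)) = 1/(√(200 + 2738) + (0 - 7)) = 1/(√2938 - 7) = 1/(-7 + √2938)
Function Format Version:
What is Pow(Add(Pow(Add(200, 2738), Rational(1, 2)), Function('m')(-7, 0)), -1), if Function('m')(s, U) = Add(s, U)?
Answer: Add(Rational(7, 2889), Mul(Rational(1, 2889), Pow(2938, Rational(1, 2)))) ≈ 0.021185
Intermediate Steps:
Function('m')(s, U) = Add(U, s)
Pow(Add(Pow(Add(200, 2738), Rational(1, 2)), Function('m')(-7, 0)), -1) = Pow(Add(Pow(Add(200, 2738), Rational(1, 2)), Add(0, -7)), -1) = Pow(Add(Pow(2938, Rational(1, 2)), -7), -1) = Pow(Add(-7, Pow(2938, Rational(1, 2))), -1)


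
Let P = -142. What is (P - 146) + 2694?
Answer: 2406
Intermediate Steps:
(P - 146) + 2694 = (-142 - 146) + 2694 = -288 + 2694 = 2406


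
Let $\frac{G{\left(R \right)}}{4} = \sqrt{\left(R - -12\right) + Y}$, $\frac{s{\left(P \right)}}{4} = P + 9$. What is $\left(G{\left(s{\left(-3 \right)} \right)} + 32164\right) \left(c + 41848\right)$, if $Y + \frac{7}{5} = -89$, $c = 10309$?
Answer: $1677577748 + \frac{834512 i \sqrt{85}}{5} \approx 1.6776 \cdot 10^{9} + 1.5388 \cdot 10^{6} i$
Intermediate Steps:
$s{\left(P \right)} = 36 + 4 P$ ($s{\left(P \right)} = 4 \left(P + 9\right) = 4 \left(9 + P\right) = 36 + 4 P$)
$Y = - \frac{452}{5}$ ($Y = - \frac{7}{5} - 89 = - \frac{452}{5} \approx -90.4$)
$G{\left(R \right)} = 4 \sqrt{- \frac{392}{5} + R}$ ($G{\left(R \right)} = 4 \sqrt{\left(R - -12\right) - \frac{452}{5}} = 4 \sqrt{\left(R + 12\right) - \frac{452}{5}} = 4 \sqrt{\left(12 + R\right) - \frac{452}{5}} = 4 \sqrt{- \frac{392}{5} + R}$)
$\left(G{\left(s{\left(-3 \right)} \right)} + 32164\right) \left(c + 41848\right) = \left(\frac{4 \sqrt{-1960 + 25 \left(36 + 4 \left(-3\right)\right)}}{5} + 32164\right) \left(10309 + 41848\right) = \left(\frac{4 \sqrt{-1960 + 25 \left(36 - 12\right)}}{5} + 32164\right) 52157 = \left(\frac{4 \sqrt{-1960 + 25 \cdot 24}}{5} + 32164\right) 52157 = \left(\frac{4 \sqrt{-1960 + 600}}{5} + 32164\right) 52157 = \left(\frac{4 \sqrt{-1360}}{5} + 32164\right) 52157 = \left(\frac{4 \cdot 4 i \sqrt{85}}{5} + 32164\right) 52157 = \left(\frac{16 i \sqrt{85}}{5} + 32164\right) 52157 = \left(32164 + \frac{16 i \sqrt{85}}{5}\right) 52157 = 1677577748 + \frac{834512 i \sqrt{85}}{5}$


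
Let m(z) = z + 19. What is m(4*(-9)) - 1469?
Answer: -1486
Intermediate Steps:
m(z) = 19 + z
m(4*(-9)) - 1469 = (19 + 4*(-9)) - 1469 = (19 - 36) - 1469 = -17 - 1469 = -1486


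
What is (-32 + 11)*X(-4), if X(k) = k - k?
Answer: 0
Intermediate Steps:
X(k) = 0
(-32 + 11)*X(-4) = (-32 + 11)*0 = -21*0 = 0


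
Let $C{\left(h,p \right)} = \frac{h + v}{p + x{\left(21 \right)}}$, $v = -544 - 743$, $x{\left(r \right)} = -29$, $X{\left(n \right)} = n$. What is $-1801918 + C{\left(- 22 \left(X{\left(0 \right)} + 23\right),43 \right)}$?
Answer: $- \frac{25228645}{14} \approx -1.802 \cdot 10^{6}$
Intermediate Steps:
$v = -1287$
$C{\left(h,p \right)} = \frac{-1287 + h}{-29 + p}$ ($C{\left(h,p \right)} = \frac{h - 1287}{p - 29} = \frac{-1287 + h}{-29 + p}$)
$-1801918 + C{\left(- 22 \left(X{\left(0 \right)} + 23\right),43 \right)} = -1801918 + \frac{-1287 - 22 \left(0 + 23\right)}{-29 + 43} = -1801918 + \frac{-1287 - 506}{14} = -1801918 + \frac{1}{14} \left(-1793\right) = -1801918 - \frac{1793}{14} = - \frac{25228645}{14}$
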